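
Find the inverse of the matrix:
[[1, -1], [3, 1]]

For [[a,b],[c,d]], inverse = (1/det)·[[d,-b],[-c,a]]
det = (1)(1) - (-1)(3) = 1 - -3 = 4
Inverse = (1/4)·[[1, 1], [-3, 1]]
= [[1/4, 1/4], [-3/4, 1/4]]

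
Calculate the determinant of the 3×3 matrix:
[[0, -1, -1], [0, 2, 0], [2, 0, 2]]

Expansion along first row:
det = 0·det([[2,0],[0,2]]) - -1·det([[0,0],[2,2]]) + -1·det([[0,2],[2,0]])
    = 0·(2·2 - 0·0) - -1·(0·2 - 0·2) + -1·(0·0 - 2·2)
    = 0·4 - -1·0 + -1·-4
    = 0 + 0 + 4 = 4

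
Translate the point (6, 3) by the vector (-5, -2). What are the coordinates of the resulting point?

Translation by (-5, -2) (homogeneous matrix [[1, 0, -5], [0, 1, -2], [0, 0, 1]]):
x' = 6 + -5 = 1
y' = 3 + -2 = 1
Result: (1, 1)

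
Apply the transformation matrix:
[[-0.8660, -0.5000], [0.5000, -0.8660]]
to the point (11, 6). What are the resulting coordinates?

Matrix multiplication:
[[-0.8660, -0.5000], [0.5000, -0.8660]] × [11, 6]ᵀ
= [(-0.8660)(11) + (-0.5000)(6), (0.5000)(11) + (-0.8660)(6)]ᵀ
= [-12.5260, 0.3040]ᵀ
Result: (-12.5260, 0.3040)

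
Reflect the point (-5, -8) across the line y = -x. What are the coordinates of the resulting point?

Reflection across line y = -x: (-5, -8) → (8, 5)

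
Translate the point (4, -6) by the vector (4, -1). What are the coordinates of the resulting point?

Translation by (4, -1) (homogeneous matrix [[1, 0, 4], [0, 1, -1], [0, 0, 1]]):
x' = 4 + 4 = 8
y' = -6 + -1 = -7
Result: (8, -7)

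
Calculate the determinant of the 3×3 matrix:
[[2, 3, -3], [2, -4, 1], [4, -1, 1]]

Expansion along first row:
det = 2·det([[-4,1],[-1,1]]) - 3·det([[2,1],[4,1]]) + -3·det([[2,-4],[4,-1]])
    = 2·(-4·1 - 1·-1) - 3·(2·1 - 1·4) + -3·(2·-1 - -4·4)
    = 2·-3 - 3·-2 + -3·14
    = -6 + 6 + -42 = -42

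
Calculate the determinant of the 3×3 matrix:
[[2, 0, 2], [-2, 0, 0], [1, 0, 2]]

Expansion along first row:
det = 2·det([[0,0],[0,2]]) - 0·det([[-2,0],[1,2]]) + 2·det([[-2,0],[1,0]])
    = 2·(0·2 - 0·0) - 0·(-2·2 - 0·1) + 2·(-2·0 - 0·1)
    = 2·0 - 0·-4 + 2·0
    = 0 + 0 + 0 = 0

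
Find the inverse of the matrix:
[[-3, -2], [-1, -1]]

For [[a,b],[c,d]], inverse = (1/det)·[[d,-b],[-c,a]]
det = (-3)(-1) - (-2)(-1) = 3 - 2 = 1
Inverse = [[-1, 2], [1, -3]]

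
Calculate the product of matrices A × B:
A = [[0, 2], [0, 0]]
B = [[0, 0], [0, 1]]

Matrix multiplication:
C[0][0] = 0×0 + 2×0 = 0
C[0][1] = 0×0 + 2×1 = 2
C[1][0] = 0×0 + 0×0 = 0
C[1][1] = 0×0 + 0×1 = 0
Result: [[0, 2], [0, 0]]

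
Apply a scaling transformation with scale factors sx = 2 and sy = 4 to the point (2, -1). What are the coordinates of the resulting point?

Scaling matrix:
[[2, 0], [0, 4]]
Result: (2 × 2, -1 × 4) = (4, -4)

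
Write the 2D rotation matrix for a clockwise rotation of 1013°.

Rotation matrix formula: [[cos θ, -sin θ], [sin θ, cos θ]]
A clockwise rotation by 1013° is equivalent to a counterclockwise rotation by -1013°.
For θ = -1013°:
cos(-1013°) = 0.3907
sin(-1013°) = 0.9205
Result: [[0.3907, -0.9205], [0.9205, 0.3907]]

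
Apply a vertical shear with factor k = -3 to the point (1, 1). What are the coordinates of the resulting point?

Shear matrix for vertical shear with factor k = -3:
[[1, 0], [-3, 1]]
Result: (1, 1) → (1, -2)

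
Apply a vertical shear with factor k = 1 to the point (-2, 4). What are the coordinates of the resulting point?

Shear matrix for vertical shear with factor k = 1:
[[1, 0], [1, 1]]
Result: (-2, 4) → (-2, 2)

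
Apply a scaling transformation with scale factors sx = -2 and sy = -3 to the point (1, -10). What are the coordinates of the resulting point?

Scaling matrix:
[[-2, 0], [0, -3]]
Result: (1 × -2, -10 × -3) = (-2, 30)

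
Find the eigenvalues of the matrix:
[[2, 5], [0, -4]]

Characteristic equation: det(A - λI) = 0
λ² - (trace)λ + (det) = 0
trace = 2 + -4 = -2, det = (2)(-4) - (5)(0) = -8
λ² - (-2)λ + (-8) = 0
λ = (-2 ± √((-2)² - 4·(-8))) / 2 = (-2 ± √36) / 2
Solving: λ = -4, 2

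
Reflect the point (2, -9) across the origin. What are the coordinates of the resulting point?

Reflection across origin: (2, -9) → (-2, 9)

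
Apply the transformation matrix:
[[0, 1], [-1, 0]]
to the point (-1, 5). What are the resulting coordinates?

Matrix multiplication:
[[0, 1], [-1, 0]] × [-1, 5]ᵀ
= [(0)(-1) + (1)(5), (-1)(-1) + (0)(5)]ᵀ
= [5, 1]ᵀ
Result: (5, 1)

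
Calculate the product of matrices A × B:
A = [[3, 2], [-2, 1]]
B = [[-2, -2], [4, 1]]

Matrix multiplication:
C[0][0] = 3×-2 + 2×4 = 2
C[0][1] = 3×-2 + 2×1 = -4
C[1][0] = -2×-2 + 1×4 = 8
C[1][1] = -2×-2 + 1×1 = 5
Result: [[2, -4], [8, 5]]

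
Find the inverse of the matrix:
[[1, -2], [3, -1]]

For [[a,b],[c,d]], inverse = (1/det)·[[d,-b],[-c,a]]
det = (1)(-1) - (-2)(3) = -1 - -6 = 5
Inverse = (1/5)·[[-1, 2], [-3, 1]]
= [[-1/5, 2/5], [-3/5, 1/5]]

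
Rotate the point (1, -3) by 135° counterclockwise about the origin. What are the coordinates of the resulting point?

Rotation matrix for 135°: [[cos 135°, -sin 135°], [sin 135°, cos 135°]] ≈ [[-0.707107, -0.707107], [0.707107, -0.707107]]
[[-0.707107, -0.707107], [0.707107, -0.707107]] × [1, -3]ᵀ ≈ [1.4142, 2.8284]ᵀ
Result: (1.4142, 2.8284)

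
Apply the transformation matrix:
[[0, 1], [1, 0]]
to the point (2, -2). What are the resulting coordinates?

Matrix multiplication:
[[0, 1], [1, 0]] × [2, -2]ᵀ
= [(0)(2) + (1)(-2), (1)(2) + (0)(-2)]ᵀ
= [-2, 2]ᵀ
Result: (-2, 2)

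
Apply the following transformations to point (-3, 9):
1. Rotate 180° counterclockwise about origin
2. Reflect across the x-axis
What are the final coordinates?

Step 1: Rotate 180° → (3, -9)
Step 2: Reflect across x-axis → (3, 9)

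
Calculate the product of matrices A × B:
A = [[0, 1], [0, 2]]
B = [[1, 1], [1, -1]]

Matrix multiplication:
C[0][0] = 0×1 + 1×1 = 1
C[0][1] = 0×1 + 1×-1 = -1
C[1][0] = 0×1 + 2×1 = 2
C[1][1] = 0×1 + 2×-1 = -2
Result: [[1, -1], [2, -2]]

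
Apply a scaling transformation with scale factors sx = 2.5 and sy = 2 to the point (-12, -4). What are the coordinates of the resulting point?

Scaling matrix:
[[2.50, 0], [0, 2]]
Result: (-12 × 2.5, -4 × 2) = (-30, -8)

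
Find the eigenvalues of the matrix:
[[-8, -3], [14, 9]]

Characteristic equation: det(A - λI) = 0
λ² - (trace)λ + (det) = 0
trace = -8 + 9 = 1, det = (-8)(9) - (-3)(14) = -30
λ² - (1)λ + (-30) = 0
λ = (1 ± √((1)² - 4·(-30))) / 2 = (1 ± √121) / 2
Solving: λ = -5, 6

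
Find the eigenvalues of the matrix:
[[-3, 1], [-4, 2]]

Characteristic equation: det(A - λI) = 0
λ² - (trace)λ + (det) = 0
trace = -3 + 2 = -1, det = (-3)(2) - (1)(-4) = -2
λ² - (-1)λ + (-2) = 0
λ = (-1 ± √((-1)² - 4·(-2))) / 2 = (-1 ± √9) / 2
Solving: λ = -2, 1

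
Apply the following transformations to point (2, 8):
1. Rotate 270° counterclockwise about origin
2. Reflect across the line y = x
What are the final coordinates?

Step 1: Rotate 270° → (8, -2)
Step 2: Reflect across line y = x → (-2, 8)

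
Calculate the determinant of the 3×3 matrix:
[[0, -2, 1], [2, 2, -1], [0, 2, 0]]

Expansion along first row:
det = 0·det([[2,-1],[2,0]]) - -2·det([[2,-1],[0,0]]) + 1·det([[2,2],[0,2]])
    = 0·(2·0 - -1·2) - -2·(2·0 - -1·0) + 1·(2·2 - 2·0)
    = 0·2 - -2·0 + 1·4
    = 0 + 0 + 4 = 4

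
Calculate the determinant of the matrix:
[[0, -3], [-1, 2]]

For a 2×2 matrix [[a, b], [c, d]], det = ad - bc
det = (0)(2) - (-3)(-1) = 0 - 3 = -3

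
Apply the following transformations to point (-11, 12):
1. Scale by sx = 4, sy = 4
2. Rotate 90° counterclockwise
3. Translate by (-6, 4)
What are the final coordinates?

Step 1: Scale → (-44, 48)
Step 2: Rotate 90° → (-48, -44)
Step 3: Translate → (-54, -40)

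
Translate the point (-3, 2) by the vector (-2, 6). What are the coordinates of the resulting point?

Translation by (-2, 6) (homogeneous matrix [[1, 0, -2], [0, 1, 6], [0, 0, 1]]):
x' = -3 + -2 = -5
y' = 2 + 6 = 8
Result: (-5, 8)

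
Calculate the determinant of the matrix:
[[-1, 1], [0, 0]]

For a 2×2 matrix [[a, b], [c, d]], det = ad - bc
det = (-1)(0) - (1)(0) = 0 - 0 = 0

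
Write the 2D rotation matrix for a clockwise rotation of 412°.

Rotation matrix formula: [[cos θ, -sin θ], [sin θ, cos θ]]
A clockwise rotation by 412° is equivalent to a counterclockwise rotation by -412°.
For θ = -412°:
cos(-412°) = 0.6157
sin(-412°) = -0.7880
Result: [[0.6157, 0.7880], [-0.7880, 0.6157]]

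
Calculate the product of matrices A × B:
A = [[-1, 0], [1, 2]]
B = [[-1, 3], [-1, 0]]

Matrix multiplication:
C[0][0] = -1×-1 + 0×-1 = 1
C[0][1] = -1×3 + 0×0 = -3
C[1][0] = 1×-1 + 2×-1 = -3
C[1][1] = 1×3 + 2×0 = 3
Result: [[1, -3], [-3, 3]]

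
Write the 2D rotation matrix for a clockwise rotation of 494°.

Rotation matrix formula: [[cos θ, -sin θ], [sin θ, cos θ]]
A clockwise rotation by 494° is equivalent to a counterclockwise rotation by -494°.
For θ = -494°:
cos(-494°) = -0.6947
sin(-494°) = -0.7193
Result: [[-0.6947, 0.7193], [-0.7193, -0.6947]]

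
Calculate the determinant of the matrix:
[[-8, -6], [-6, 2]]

For a 2×2 matrix [[a, b], [c, d]], det = ad - bc
det = (-8)(2) - (-6)(-6) = -16 - 36 = -52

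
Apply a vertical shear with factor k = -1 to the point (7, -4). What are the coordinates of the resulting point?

Shear matrix for vertical shear with factor k = -1:
[[1, 0], [-1, 1]]
Result: (7, -4) → (7, -11)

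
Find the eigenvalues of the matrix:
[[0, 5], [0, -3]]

Characteristic equation: det(A - λI) = 0
λ² - (trace)λ + (det) = 0
trace = 0 + -3 = -3, det = (0)(-3) - (5)(0) = 0
λ² - (-3)λ + (0) = 0
λ = (-3 ± √((-3)² - 4·(0))) / 2 = (-3 ± √9) / 2
Solving: λ = -3, 0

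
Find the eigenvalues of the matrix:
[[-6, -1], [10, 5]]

Characteristic equation: det(A - λI) = 0
λ² - (trace)λ + (det) = 0
trace = -6 + 5 = -1, det = (-6)(5) - (-1)(10) = -20
λ² - (-1)λ + (-20) = 0
λ = (-1 ± √((-1)² - 4·(-20))) / 2 = (-1 ± √81) / 2
Solving: λ = -5, 4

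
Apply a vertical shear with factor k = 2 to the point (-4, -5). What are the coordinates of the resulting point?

Shear matrix for vertical shear with factor k = 2:
[[1, 0], [2, 1]]
Result: (-4, -5) → (-4, -13)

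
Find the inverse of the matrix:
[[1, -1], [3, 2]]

For [[a,b],[c,d]], inverse = (1/det)·[[d,-b],[-c,a]]
det = (1)(2) - (-1)(3) = 2 - -3 = 5
Inverse = (1/5)·[[2, 1], [-3, 1]]
= [[2/5, 1/5], [-3/5, 1/5]]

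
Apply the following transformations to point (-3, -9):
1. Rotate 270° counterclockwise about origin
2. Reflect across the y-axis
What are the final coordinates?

Step 1: Rotate 270° → (-9, 3)
Step 2: Reflect across y-axis → (9, 3)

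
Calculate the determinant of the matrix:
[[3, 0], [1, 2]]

For a 2×2 matrix [[a, b], [c, d]], det = ad - bc
det = (3)(2) - (0)(1) = 6 - 0 = 6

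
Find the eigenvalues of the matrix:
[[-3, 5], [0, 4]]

Characteristic equation: det(A - λI) = 0
λ² - (trace)λ + (det) = 0
trace = -3 + 4 = 1, det = (-3)(4) - (5)(0) = -12
λ² - (1)λ + (-12) = 0
λ = (1 ± √((1)² - 4·(-12))) / 2 = (1 ± √49) / 2
Solving: λ = -3, 4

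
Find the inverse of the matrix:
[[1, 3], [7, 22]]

For [[a,b],[c,d]], inverse = (1/det)·[[d,-b],[-c,a]]
det = (1)(22) - (3)(7) = 22 - 21 = 1
Inverse = [[22, -3], [-7, 1]]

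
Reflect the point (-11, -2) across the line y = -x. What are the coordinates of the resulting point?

Reflection across line y = -x: (-11, -2) → (2, 11)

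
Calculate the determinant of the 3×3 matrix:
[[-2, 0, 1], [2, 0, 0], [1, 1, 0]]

Expansion along first row:
det = -2·det([[0,0],[1,0]]) - 0·det([[2,0],[1,0]]) + 1·det([[2,0],[1,1]])
    = -2·(0·0 - 0·1) - 0·(2·0 - 0·1) + 1·(2·1 - 0·1)
    = -2·0 - 0·0 + 1·2
    = 0 + 0 + 2 = 2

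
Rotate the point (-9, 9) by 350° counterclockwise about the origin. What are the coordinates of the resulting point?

Rotation matrix for 350°: [[cos 350°, -sin 350°], [sin 350°, cos 350°]] ≈ [[0.984808, 0.173648], [-0.173648, 0.984808]]
[[0.984808, 0.173648], [-0.173648, 0.984808]] × [-9, 9]ᵀ ≈ [-7.3004, 10.4261]ᵀ
Result: (-7.3004, 10.4261)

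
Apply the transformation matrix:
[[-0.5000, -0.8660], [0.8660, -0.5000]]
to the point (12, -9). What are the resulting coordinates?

Matrix multiplication:
[[-0.5000, -0.8660], [0.8660, -0.5000]] × [12, -9]ᵀ
= [(-0.5000)(12) + (-0.8660)(-9), (0.8660)(12) + (-0.5000)(-9)]ᵀ
= [1.7940, 14.8920]ᵀ
Result: (1.7940, 14.8920)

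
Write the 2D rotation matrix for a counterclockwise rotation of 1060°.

Rotation matrix formula: [[cos θ, -sin θ], [sin θ, cos θ]]
For θ = 1060°:
cos(1060°) = 0.9397
sin(1060°) = -0.3420
Result: [[0.9397, 0.3420], [-0.3420, 0.9397]]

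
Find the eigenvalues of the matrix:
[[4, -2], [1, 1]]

Characteristic equation: det(A - λI) = 0
λ² - (trace)λ + (det) = 0
trace = 4 + 1 = 5, det = (4)(1) - (-2)(1) = 6
λ² - (5)λ + (6) = 0
λ = (5 ± √((5)² - 4·(6))) / 2 = (5 ± √1) / 2
Solving: λ = 2, 3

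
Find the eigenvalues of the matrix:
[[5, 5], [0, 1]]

Characteristic equation: det(A - λI) = 0
λ² - (trace)λ + (det) = 0
trace = 5 + 1 = 6, det = (5)(1) - (5)(0) = 5
λ² - (6)λ + (5) = 0
λ = (6 ± √((6)² - 4·(5))) / 2 = (6 ± √16) / 2
Solving: λ = 1, 5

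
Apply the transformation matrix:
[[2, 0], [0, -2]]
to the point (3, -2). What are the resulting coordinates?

Matrix multiplication:
[[2, 0], [0, -2]] × [3, -2]ᵀ
= [(2)(3) + (0)(-2), (0)(3) + (-2)(-2)]ᵀ
= [6, 4]ᵀ
Result: (6, 4)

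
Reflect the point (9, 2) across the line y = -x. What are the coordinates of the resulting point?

Reflection across line y = -x: (9, 2) → (-2, -9)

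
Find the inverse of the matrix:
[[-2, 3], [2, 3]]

For [[a,b],[c,d]], inverse = (1/det)·[[d,-b],[-c,a]]
det = (-2)(3) - (3)(2) = -6 - 6 = -12
Inverse = (1/-12)·[[3, -3], [-2, -2]]
= [[-1/4, 1/4], [1/6, 1/6]]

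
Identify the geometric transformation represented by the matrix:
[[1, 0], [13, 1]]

This matrix represents: vertical shear with factor 13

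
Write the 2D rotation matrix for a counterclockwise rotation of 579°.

Rotation matrix formula: [[cos θ, -sin θ], [sin θ, cos θ]]
For θ = 579°:
cos(579°) = -0.7771
sin(579°) = -0.6293
Result: [[-0.7771, 0.6293], [-0.6293, -0.7771]]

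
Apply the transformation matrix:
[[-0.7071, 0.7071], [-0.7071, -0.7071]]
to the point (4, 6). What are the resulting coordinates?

Matrix multiplication:
[[-0.7071, 0.7071], [-0.7071, -0.7071]] × [4, 6]ᵀ
= [(-0.7071)(4) + (0.7071)(6), (-0.7071)(4) + (-0.7071)(6)]ᵀ
= [1.4142, -7.0710]ᵀ
Result: (1.4142, -7.0710)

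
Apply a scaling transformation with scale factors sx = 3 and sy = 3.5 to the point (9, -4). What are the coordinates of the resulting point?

Scaling matrix:
[[3, 0], [0, 3.50]]
Result: (9 × 3, -4 × 3.5) = (27, -14)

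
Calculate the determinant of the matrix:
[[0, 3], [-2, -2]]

For a 2×2 matrix [[a, b], [c, d]], det = ad - bc
det = (0)(-2) - (3)(-2) = 0 - -6 = 6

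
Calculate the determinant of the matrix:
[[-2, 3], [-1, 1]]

For a 2×2 matrix [[a, b], [c, d]], det = ad - bc
det = (-2)(1) - (3)(-1) = -2 - -3 = 1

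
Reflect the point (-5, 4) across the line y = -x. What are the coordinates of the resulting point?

Reflection across line y = -x: (-5, 4) → (-4, 5)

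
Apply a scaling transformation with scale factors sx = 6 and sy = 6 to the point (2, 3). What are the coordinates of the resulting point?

Scaling matrix:
[[6, 0], [0, 6]]
Result: (2 × 6, 3 × 6) = (12, 18)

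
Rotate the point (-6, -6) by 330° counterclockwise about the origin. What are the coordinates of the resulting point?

Rotation matrix for 330°: [[cos 330°, -sin 330°], [sin 330°, cos 330°]] ≈ [[0.866025, 0.500000], [-0.500000, 0.866025]]
[[0.866025, 0.500000], [-0.500000, 0.866025]] × [-6, -6]ᵀ ≈ [-8.1962, -2.1962]ᵀ
Result: (-8.1962, -2.1962)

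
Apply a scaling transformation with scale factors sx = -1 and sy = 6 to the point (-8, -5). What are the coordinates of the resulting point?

Scaling matrix:
[[-1, 0], [0, 6]]
Result: (-8 × -1, -5 × 6) = (8, -30)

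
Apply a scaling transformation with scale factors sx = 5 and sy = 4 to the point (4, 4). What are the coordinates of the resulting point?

Scaling matrix:
[[5, 0], [0, 4]]
Result: (4 × 5, 4 × 4) = (20, 16)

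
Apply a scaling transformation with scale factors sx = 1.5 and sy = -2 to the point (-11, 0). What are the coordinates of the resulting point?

Scaling matrix:
[[1.50, 0], [0, -2]]
Result: (-11 × 1.5, 0 × -2) = (-16.5, 0)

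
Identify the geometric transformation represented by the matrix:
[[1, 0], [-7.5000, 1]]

This matrix represents: vertical shear with factor -7.5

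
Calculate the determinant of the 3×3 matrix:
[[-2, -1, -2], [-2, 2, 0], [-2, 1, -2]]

Expansion along first row:
det = -2·det([[2,0],[1,-2]]) - -1·det([[-2,0],[-2,-2]]) + -2·det([[-2,2],[-2,1]])
    = -2·(2·-2 - 0·1) - -1·(-2·-2 - 0·-2) + -2·(-2·1 - 2·-2)
    = -2·-4 - -1·4 + -2·2
    = 8 + 4 + -4 = 8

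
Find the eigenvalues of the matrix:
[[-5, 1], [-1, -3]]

Characteristic equation: det(A - λI) = 0
λ² - (trace)λ + (det) = 0
trace = -5 + -3 = -8, det = (-5)(-3) - (1)(-1) = 16
λ² - (-8)λ + (16) = 0
λ = (-8 ± √((-8)² - 4·(16))) / 2 = (-8 ± √0) / 2
Solving: λ = -4, -4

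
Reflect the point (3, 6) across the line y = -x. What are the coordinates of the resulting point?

Reflection across line y = -x: (3, 6) → (-6, -3)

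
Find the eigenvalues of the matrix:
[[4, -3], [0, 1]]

Characteristic equation: det(A - λI) = 0
λ² - (trace)λ + (det) = 0
trace = 4 + 1 = 5, det = (4)(1) - (-3)(0) = 4
λ² - (5)λ + (4) = 0
λ = (5 ± √((5)² - 4·(4))) / 2 = (5 ± √9) / 2
Solving: λ = 1, 4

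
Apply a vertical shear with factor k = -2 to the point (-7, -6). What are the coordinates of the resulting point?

Shear matrix for vertical shear with factor k = -2:
[[1, 0], [-2, 1]]
Result: (-7, -6) → (-7, 8)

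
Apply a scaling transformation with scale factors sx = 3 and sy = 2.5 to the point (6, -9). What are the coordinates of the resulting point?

Scaling matrix:
[[3, 0], [0, 2.50]]
Result: (6 × 3, -9 × 2.5) = (18, -22.5)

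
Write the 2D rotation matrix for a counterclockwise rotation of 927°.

Rotation matrix formula: [[cos θ, -sin θ], [sin θ, cos θ]]
For θ = 927°:
cos(927°) = -0.8910
sin(927°) = -0.4540
Result: [[-0.8910, 0.4540], [-0.4540, -0.8910]]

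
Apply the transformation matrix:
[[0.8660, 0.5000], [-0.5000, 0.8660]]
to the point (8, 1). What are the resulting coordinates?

Matrix multiplication:
[[0.8660, 0.5000], [-0.5000, 0.8660]] × [8, 1]ᵀ
= [(0.8660)(8) + (0.5000)(1), (-0.5000)(8) + (0.8660)(1)]ᵀ
= [7.4280, -3.1340]ᵀ
Result: (7.4280, -3.1340)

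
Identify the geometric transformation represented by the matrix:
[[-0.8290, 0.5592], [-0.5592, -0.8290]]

This matrix represents: rotation by 214° counterclockwise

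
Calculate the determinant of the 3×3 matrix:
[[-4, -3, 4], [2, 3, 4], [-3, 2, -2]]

Expansion along first row:
det = -4·det([[3,4],[2,-2]]) - -3·det([[2,4],[-3,-2]]) + 4·det([[2,3],[-3,2]])
    = -4·(3·-2 - 4·2) - -3·(2·-2 - 4·-3) + 4·(2·2 - 3·-3)
    = -4·-14 - -3·8 + 4·13
    = 56 + 24 + 52 = 132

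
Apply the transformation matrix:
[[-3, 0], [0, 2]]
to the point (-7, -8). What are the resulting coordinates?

Matrix multiplication:
[[-3, 0], [0, 2]] × [-7, -8]ᵀ
= [(-3)(-7) + (0)(-8), (0)(-7) + (2)(-8)]ᵀ
= [21, -16]ᵀ
Result: (21, -16)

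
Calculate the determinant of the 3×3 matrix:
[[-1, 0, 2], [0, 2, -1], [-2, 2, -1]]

Expansion along first row:
det = -1·det([[2,-1],[2,-1]]) - 0·det([[0,-1],[-2,-1]]) + 2·det([[0,2],[-2,2]])
    = -1·(2·-1 - -1·2) - 0·(0·-1 - -1·-2) + 2·(0·2 - 2·-2)
    = -1·0 - 0·-2 + 2·4
    = 0 + 0 + 8 = 8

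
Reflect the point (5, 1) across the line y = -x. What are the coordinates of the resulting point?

Reflection across line y = -x: (5, 1) → (-1, -5)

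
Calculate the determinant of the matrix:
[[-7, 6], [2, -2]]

For a 2×2 matrix [[a, b], [c, d]], det = ad - bc
det = (-7)(-2) - (6)(2) = 14 - 12 = 2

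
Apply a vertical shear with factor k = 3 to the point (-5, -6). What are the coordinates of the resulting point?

Shear matrix for vertical shear with factor k = 3:
[[1, 0], [3, 1]]
Result: (-5, -6) → (-5, -21)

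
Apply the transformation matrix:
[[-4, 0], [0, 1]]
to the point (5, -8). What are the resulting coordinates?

Matrix multiplication:
[[-4, 0], [0, 1]] × [5, -8]ᵀ
= [(-4)(5) + (0)(-8), (0)(5) + (1)(-8)]ᵀ
= [-20, -8]ᵀ
Result: (-20, -8)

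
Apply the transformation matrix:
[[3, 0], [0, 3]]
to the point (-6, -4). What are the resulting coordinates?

Matrix multiplication:
[[3, 0], [0, 3]] × [-6, -4]ᵀ
= [(3)(-6) + (0)(-4), (0)(-6) + (3)(-4)]ᵀ
= [-18, -12]ᵀ
Result: (-18, -12)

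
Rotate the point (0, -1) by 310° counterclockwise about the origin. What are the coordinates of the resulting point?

Rotation matrix for 310°: [[cos 310°, -sin 310°], [sin 310°, cos 310°]] ≈ [[0.642788, 0.766044], [-0.766044, 0.642788]]
[[0.642788, 0.766044], [-0.766044, 0.642788]] × [0, -1]ᵀ ≈ [-0.7660, -0.6428]ᵀ
Result: (-0.7660, -0.6428)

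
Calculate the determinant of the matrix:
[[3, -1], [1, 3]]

For a 2×2 matrix [[a, b], [c, d]], det = ad - bc
det = (3)(3) - (-1)(1) = 9 - -1 = 10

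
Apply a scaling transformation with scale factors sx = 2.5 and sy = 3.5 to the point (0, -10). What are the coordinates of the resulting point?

Scaling matrix:
[[2.50, 0], [0, 3.50]]
Result: (0 × 2.5, -10 × 3.5) = (0, -35)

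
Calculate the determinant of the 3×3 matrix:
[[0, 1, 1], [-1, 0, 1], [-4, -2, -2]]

Expansion along first row:
det = 0·det([[0,1],[-2,-2]]) - 1·det([[-1,1],[-4,-2]]) + 1·det([[-1,0],[-4,-2]])
    = 0·(0·-2 - 1·-2) - 1·(-1·-2 - 1·-4) + 1·(-1·-2 - 0·-4)
    = 0·2 - 1·6 + 1·2
    = 0 + -6 + 2 = -4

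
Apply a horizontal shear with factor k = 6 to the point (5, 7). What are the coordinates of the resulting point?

Shear matrix for horizontal shear with factor k = 6:
[[1, 6], [0, 1]]
Result: (5, 7) → (47, 7)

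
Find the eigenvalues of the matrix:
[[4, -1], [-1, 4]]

Characteristic equation: det(A - λI) = 0
λ² - (trace)λ + (det) = 0
trace = 4 + 4 = 8, det = (4)(4) - (-1)(-1) = 15
λ² - (8)λ + (15) = 0
λ = (8 ± √((8)² - 4·(15))) / 2 = (8 ± √4) / 2
Solving: λ = 3, 5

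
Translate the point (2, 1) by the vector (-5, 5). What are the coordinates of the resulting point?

Translation by (-5, 5) (homogeneous matrix [[1, 0, -5], [0, 1, 5], [0, 0, 1]]):
x' = 2 + -5 = -3
y' = 1 + 5 = 6
Result: (-3, 6)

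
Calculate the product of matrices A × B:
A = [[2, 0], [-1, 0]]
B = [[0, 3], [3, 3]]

Matrix multiplication:
C[0][0] = 2×0 + 0×3 = 0
C[0][1] = 2×3 + 0×3 = 6
C[1][0] = -1×0 + 0×3 = 0
C[1][1] = -1×3 + 0×3 = -3
Result: [[0, 6], [0, -3]]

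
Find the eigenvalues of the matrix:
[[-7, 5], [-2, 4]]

Characteristic equation: det(A - λI) = 0
λ² - (trace)λ + (det) = 0
trace = -7 + 4 = -3, det = (-7)(4) - (5)(-2) = -18
λ² - (-3)λ + (-18) = 0
λ = (-3 ± √((-3)² - 4·(-18))) / 2 = (-3 ± √81) / 2
Solving: λ = -6, 3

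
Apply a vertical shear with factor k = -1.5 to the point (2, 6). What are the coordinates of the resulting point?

Shear matrix for vertical shear with factor k = -1.5:
[[1, 0], [-1.50, 1]]
Result: (2, 6) → (2, 3)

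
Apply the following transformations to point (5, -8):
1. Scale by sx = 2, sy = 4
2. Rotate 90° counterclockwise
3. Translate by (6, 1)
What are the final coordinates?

Step 1: Scale → (10, -32)
Step 2: Rotate 90° → (32, 10)
Step 3: Translate → (38, 11)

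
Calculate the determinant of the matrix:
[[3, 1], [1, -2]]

For a 2×2 matrix [[a, b], [c, d]], det = ad - bc
det = (3)(-2) - (1)(1) = -6 - 1 = -7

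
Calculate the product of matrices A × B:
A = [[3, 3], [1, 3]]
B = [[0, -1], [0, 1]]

Matrix multiplication:
C[0][0] = 3×0 + 3×0 = 0
C[0][1] = 3×-1 + 3×1 = 0
C[1][0] = 1×0 + 3×0 = 0
C[1][1] = 1×-1 + 3×1 = 2
Result: [[0, 0], [0, 2]]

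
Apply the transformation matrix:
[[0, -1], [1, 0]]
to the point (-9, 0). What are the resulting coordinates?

Matrix multiplication:
[[0, -1], [1, 0]] × [-9, 0]ᵀ
= [(0)(-9) + (-1)(0), (1)(-9) + (0)(0)]ᵀ
= [0, -9]ᵀ
Result: (0, -9)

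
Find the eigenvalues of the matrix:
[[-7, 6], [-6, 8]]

Characteristic equation: det(A - λI) = 0
λ² - (trace)λ + (det) = 0
trace = -7 + 8 = 1, det = (-7)(8) - (6)(-6) = -20
λ² - (1)λ + (-20) = 0
λ = (1 ± √((1)² - 4·(-20))) / 2 = (1 ± √81) / 2
Solving: λ = -4, 5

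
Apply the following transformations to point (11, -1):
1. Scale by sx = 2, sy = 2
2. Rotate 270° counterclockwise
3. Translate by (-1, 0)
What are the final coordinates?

Step 1: Scale → (22, -2)
Step 2: Rotate 270° → (-2, -22)
Step 3: Translate → (-3, -22)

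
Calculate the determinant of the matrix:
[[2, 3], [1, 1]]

For a 2×2 matrix [[a, b], [c, d]], det = ad - bc
det = (2)(1) - (3)(1) = 2 - 3 = -1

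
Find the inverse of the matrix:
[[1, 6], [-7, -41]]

For [[a,b],[c,d]], inverse = (1/det)·[[d,-b],[-c,a]]
det = (1)(-41) - (6)(-7) = -41 - -42 = 1
Inverse = [[-41, -6], [7, 1]]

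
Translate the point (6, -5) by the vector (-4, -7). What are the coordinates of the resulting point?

Translation by (-4, -7) (homogeneous matrix [[1, 0, -4], [0, 1, -7], [0, 0, 1]]):
x' = 6 + -4 = 2
y' = -5 + -7 = -12
Result: (2, -12)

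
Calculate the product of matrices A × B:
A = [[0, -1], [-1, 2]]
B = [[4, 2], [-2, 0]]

Matrix multiplication:
C[0][0] = 0×4 + -1×-2 = 2
C[0][1] = 0×2 + -1×0 = 0
C[1][0] = -1×4 + 2×-2 = -8
C[1][1] = -1×2 + 2×0 = -2
Result: [[2, 0], [-8, -2]]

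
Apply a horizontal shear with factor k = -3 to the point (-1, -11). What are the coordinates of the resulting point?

Shear matrix for horizontal shear with factor k = -3:
[[1, -3], [0, 1]]
Result: (-1, -11) → (32, -11)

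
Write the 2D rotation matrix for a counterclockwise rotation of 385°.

Rotation matrix formula: [[cos θ, -sin θ], [sin θ, cos θ]]
For θ = 385°:
cos(385°) = 0.9063
sin(385°) = 0.4226
Result: [[0.9063, -0.4226], [0.4226, 0.9063]]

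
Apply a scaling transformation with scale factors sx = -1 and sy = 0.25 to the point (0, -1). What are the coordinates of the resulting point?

Scaling matrix:
[[-1, 0], [0, 0.25]]
Result: (0 × -1, -1 × 0.25) = (0, -0.25)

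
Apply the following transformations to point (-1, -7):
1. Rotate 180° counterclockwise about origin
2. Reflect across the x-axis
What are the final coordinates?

Step 1: Rotate 180° → (1, 7)
Step 2: Reflect across x-axis → (1, -7)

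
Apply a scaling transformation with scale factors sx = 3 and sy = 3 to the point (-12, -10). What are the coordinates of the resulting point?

Scaling matrix:
[[3, 0], [0, 3]]
Result: (-12 × 3, -10 × 3) = (-36, -30)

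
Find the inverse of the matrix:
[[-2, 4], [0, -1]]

For [[a,b],[c,d]], inverse = (1/det)·[[d,-b],[-c,a]]
det = (-2)(-1) - (4)(0) = 2 - 0 = 2
Inverse = (1/2)·[[-1, -4], [0, -2]]
= [[-1/2, -2], [0, -1]]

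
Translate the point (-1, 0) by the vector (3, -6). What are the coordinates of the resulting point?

Translation by (3, -6) (homogeneous matrix [[1, 0, 3], [0, 1, -6], [0, 0, 1]]):
x' = -1 + 3 = 2
y' = 0 + -6 = -6
Result: (2, -6)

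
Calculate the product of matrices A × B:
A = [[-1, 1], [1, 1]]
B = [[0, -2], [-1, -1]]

Matrix multiplication:
C[0][0] = -1×0 + 1×-1 = -1
C[0][1] = -1×-2 + 1×-1 = 1
C[1][0] = 1×0 + 1×-1 = -1
C[1][1] = 1×-2 + 1×-1 = -3
Result: [[-1, 1], [-1, -3]]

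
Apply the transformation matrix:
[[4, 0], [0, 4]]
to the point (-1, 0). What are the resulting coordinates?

Matrix multiplication:
[[4, 0], [0, 4]] × [-1, 0]ᵀ
= [(4)(-1) + (0)(0), (0)(-1) + (4)(0)]ᵀ
= [-4, 0]ᵀ
Result: (-4, 0)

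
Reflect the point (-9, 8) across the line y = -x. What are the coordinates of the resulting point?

Reflection across line y = -x: (-9, 8) → (-8, 9)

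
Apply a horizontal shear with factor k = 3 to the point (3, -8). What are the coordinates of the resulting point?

Shear matrix for horizontal shear with factor k = 3:
[[1, 3], [0, 1]]
Result: (3, -8) → (-21, -8)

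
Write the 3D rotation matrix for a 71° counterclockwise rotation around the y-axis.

Rotation matrix for counterclockwise 71° around y-axis:
cos(71°) = 0.3256, sin(71°) = 0.9455
Result: [[0.3256, 0, 0.9455], [0, 1, 0], [-0.9455, 0, 0.3256]]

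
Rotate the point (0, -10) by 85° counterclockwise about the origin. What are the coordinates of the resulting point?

Rotation matrix for 85°: [[cos 85°, -sin 85°], [sin 85°, cos 85°]] ≈ [[0.087156, -0.996195], [0.996195, 0.087156]]
[[0.087156, -0.996195], [0.996195, 0.087156]] × [0, -10]ᵀ ≈ [9.9619, -0.8716]ᵀ
Result: (9.9619, -0.8716)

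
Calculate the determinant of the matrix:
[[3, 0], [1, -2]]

For a 2×2 matrix [[a, b], [c, d]], det = ad - bc
det = (3)(-2) - (0)(1) = -6 - 0 = -6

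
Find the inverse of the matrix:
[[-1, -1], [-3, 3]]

For [[a,b],[c,d]], inverse = (1/det)·[[d,-b],[-c,a]]
det = (-1)(3) - (-1)(-3) = -3 - 3 = -6
Inverse = (1/-6)·[[3, 1], [3, -1]]
= [[-1/2, -1/6], [-1/2, 1/6]]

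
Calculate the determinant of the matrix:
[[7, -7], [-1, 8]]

For a 2×2 matrix [[a, b], [c, d]], det = ad - bc
det = (7)(8) - (-7)(-1) = 56 - 7 = 49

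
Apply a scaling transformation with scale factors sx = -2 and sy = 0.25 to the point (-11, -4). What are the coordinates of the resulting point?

Scaling matrix:
[[-2, 0], [0, 0.25]]
Result: (-11 × -2, -4 × 0.25) = (22, -1)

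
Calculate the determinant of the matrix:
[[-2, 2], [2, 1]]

For a 2×2 matrix [[a, b], [c, d]], det = ad - bc
det = (-2)(1) - (2)(2) = -2 - 4 = -6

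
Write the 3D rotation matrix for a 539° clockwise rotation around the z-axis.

Rotation matrix for clockwise 539° around z-axis:
A clockwise rotation by 539° is a counterclockwise rotation by -539°.
cos(-539°) = -0.9998, sin(-539°) = -0.0175
Result: [[-0.9998, 0.0175, 0], [-0.0175, -0.9998, 0], [0, 0, 1]]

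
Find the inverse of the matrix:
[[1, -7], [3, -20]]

For [[a,b],[c,d]], inverse = (1/det)·[[d,-b],[-c,a]]
det = (1)(-20) - (-7)(3) = -20 - -21 = 1
Inverse = [[-20, 7], [-3, 1]]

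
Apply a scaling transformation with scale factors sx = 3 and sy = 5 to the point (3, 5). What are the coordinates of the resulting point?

Scaling matrix:
[[3, 0], [0, 5]]
Result: (3 × 3, 5 × 5) = (9, 25)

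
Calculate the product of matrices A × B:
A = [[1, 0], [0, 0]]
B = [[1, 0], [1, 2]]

Matrix multiplication:
C[0][0] = 1×1 + 0×1 = 1
C[0][1] = 1×0 + 0×2 = 0
C[1][0] = 0×1 + 0×1 = 0
C[1][1] = 0×0 + 0×2 = 0
Result: [[1, 0], [0, 0]]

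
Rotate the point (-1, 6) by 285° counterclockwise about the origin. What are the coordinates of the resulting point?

Rotation matrix for 285°: [[cos 285°, -sin 285°], [sin 285°, cos 285°]] ≈ [[0.258819, 0.965926], [-0.965926, 0.258819]]
[[0.258819, 0.965926], [-0.965926, 0.258819]] × [-1, 6]ᵀ ≈ [5.5367, 2.5188]ᵀ
Result: (5.5367, 2.5188)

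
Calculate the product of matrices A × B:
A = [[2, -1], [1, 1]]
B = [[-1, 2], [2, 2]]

Matrix multiplication:
C[0][0] = 2×-1 + -1×2 = -4
C[0][1] = 2×2 + -1×2 = 2
C[1][0] = 1×-1 + 1×2 = 1
C[1][1] = 1×2 + 1×2 = 4
Result: [[-4, 2], [1, 4]]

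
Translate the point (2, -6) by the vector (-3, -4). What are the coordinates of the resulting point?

Translation by (-3, -4) (homogeneous matrix [[1, 0, -3], [0, 1, -4], [0, 0, 1]]):
x' = 2 + -3 = -1
y' = -6 + -4 = -10
Result: (-1, -10)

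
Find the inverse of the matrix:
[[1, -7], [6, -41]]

For [[a,b],[c,d]], inverse = (1/det)·[[d,-b],[-c,a]]
det = (1)(-41) - (-7)(6) = -41 - -42 = 1
Inverse = [[-41, 7], [-6, 1]]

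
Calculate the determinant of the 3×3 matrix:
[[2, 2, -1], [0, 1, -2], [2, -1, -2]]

Expansion along first row:
det = 2·det([[1,-2],[-1,-2]]) - 2·det([[0,-2],[2,-2]]) + -1·det([[0,1],[2,-1]])
    = 2·(1·-2 - -2·-1) - 2·(0·-2 - -2·2) + -1·(0·-1 - 1·2)
    = 2·-4 - 2·4 + -1·-2
    = -8 + -8 + 2 = -14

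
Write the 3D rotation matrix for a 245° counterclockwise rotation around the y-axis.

Rotation matrix for counterclockwise 245° around y-axis:
cos(245°) = -0.4226, sin(245°) = -0.9063
Result: [[-0.4226, 0, -0.9063], [0, 1, 0], [0.9063, 0, -0.4226]]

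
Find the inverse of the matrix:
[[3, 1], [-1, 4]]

For [[a,b],[c,d]], inverse = (1/det)·[[d,-b],[-c,a]]
det = (3)(4) - (1)(-1) = 12 - -1 = 13
Inverse = (1/13)·[[4, -1], [1, 3]]
= [[4/13, -1/13], [1/13, 3/13]]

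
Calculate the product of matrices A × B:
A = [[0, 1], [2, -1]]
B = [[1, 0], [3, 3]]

Matrix multiplication:
C[0][0] = 0×1 + 1×3 = 3
C[0][1] = 0×0 + 1×3 = 3
C[1][0] = 2×1 + -1×3 = -1
C[1][1] = 2×0 + -1×3 = -3
Result: [[3, 3], [-1, -3]]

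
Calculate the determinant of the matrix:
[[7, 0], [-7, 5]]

For a 2×2 matrix [[a, b], [c, d]], det = ad - bc
det = (7)(5) - (0)(-7) = 35 - 0 = 35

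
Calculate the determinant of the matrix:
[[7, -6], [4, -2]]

For a 2×2 matrix [[a, b], [c, d]], det = ad - bc
det = (7)(-2) - (-6)(4) = -14 - -24 = 10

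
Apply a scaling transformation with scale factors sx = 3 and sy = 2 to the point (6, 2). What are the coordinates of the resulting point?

Scaling matrix:
[[3, 0], [0, 2]]
Result: (6 × 3, 2 × 2) = (18, 4)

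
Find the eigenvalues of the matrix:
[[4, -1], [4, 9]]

Characteristic equation: det(A - λI) = 0
λ² - (trace)λ + (det) = 0
trace = 4 + 9 = 13, det = (4)(9) - (-1)(4) = 40
λ² - (13)λ + (40) = 0
λ = (13 ± √((13)² - 4·(40))) / 2 = (13 ± √9) / 2
Solving: λ = 5, 8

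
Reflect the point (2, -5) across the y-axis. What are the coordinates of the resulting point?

Reflection across y-axis: (2, -5) → (-2, -5)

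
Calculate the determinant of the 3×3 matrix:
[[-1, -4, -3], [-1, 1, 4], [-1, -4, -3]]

Expansion along first row:
det = -1·det([[1,4],[-4,-3]]) - -4·det([[-1,4],[-1,-3]]) + -3·det([[-1,1],[-1,-4]])
    = -1·(1·-3 - 4·-4) - -4·(-1·-3 - 4·-1) + -3·(-1·-4 - 1·-1)
    = -1·13 - -4·7 + -3·5
    = -13 + 28 + -15 = 0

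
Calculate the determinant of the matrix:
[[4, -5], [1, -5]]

For a 2×2 matrix [[a, b], [c, d]], det = ad - bc
det = (4)(-5) - (-5)(1) = -20 - -5 = -15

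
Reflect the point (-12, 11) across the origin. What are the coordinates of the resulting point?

Reflection across origin: (-12, 11) → (12, -11)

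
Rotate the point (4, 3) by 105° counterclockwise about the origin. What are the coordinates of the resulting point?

Rotation matrix for 105°: [[cos 105°, -sin 105°], [sin 105°, cos 105°]] ≈ [[-0.258819, -0.965926], [0.965926, -0.258819]]
[[-0.258819, -0.965926], [0.965926, -0.258819]] × [4, 3]ᵀ ≈ [-3.9331, 3.0872]ᵀ
Result: (-3.9331, 3.0872)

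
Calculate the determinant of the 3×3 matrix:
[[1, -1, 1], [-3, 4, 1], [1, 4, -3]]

Expansion along first row:
det = 1·det([[4,1],[4,-3]]) - -1·det([[-3,1],[1,-3]]) + 1·det([[-3,4],[1,4]])
    = 1·(4·-3 - 1·4) - -1·(-3·-3 - 1·1) + 1·(-3·4 - 4·1)
    = 1·-16 - -1·8 + 1·-16
    = -16 + 8 + -16 = -24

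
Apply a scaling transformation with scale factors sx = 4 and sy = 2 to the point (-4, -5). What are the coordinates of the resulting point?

Scaling matrix:
[[4, 0], [0, 2]]
Result: (-4 × 4, -5 × 2) = (-16, -10)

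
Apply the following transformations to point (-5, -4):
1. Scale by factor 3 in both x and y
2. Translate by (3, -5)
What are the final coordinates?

Step 1: Scale (-5, -4) by 3 → (-15, -12)
Step 2: Translate by (3, -5) → (-12, -17)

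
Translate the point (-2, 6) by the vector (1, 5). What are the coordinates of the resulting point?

Translation by (1, 5) (homogeneous matrix [[1, 0, 1], [0, 1, 5], [0, 0, 1]]):
x' = -2 + 1 = -1
y' = 6 + 5 = 11
Result: (-1, 11)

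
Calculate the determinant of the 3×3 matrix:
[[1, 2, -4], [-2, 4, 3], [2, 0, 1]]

Expansion along first row:
det = 1·det([[4,3],[0,1]]) - 2·det([[-2,3],[2,1]]) + -4·det([[-2,4],[2,0]])
    = 1·(4·1 - 3·0) - 2·(-2·1 - 3·2) + -4·(-2·0 - 4·2)
    = 1·4 - 2·-8 + -4·-8
    = 4 + 16 + 32 = 52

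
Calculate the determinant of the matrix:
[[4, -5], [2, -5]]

For a 2×2 matrix [[a, b], [c, d]], det = ad - bc
det = (4)(-5) - (-5)(2) = -20 - -10 = -10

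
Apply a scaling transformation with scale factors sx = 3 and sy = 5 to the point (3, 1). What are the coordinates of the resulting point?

Scaling matrix:
[[3, 0], [0, 5]]
Result: (3 × 3, 1 × 5) = (9, 5)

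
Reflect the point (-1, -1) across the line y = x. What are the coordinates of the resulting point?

Reflection across line y = x: (-1, -1) → (-1, -1)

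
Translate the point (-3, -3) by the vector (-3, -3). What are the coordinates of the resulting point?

Translation by (-3, -3) (homogeneous matrix [[1, 0, -3], [0, 1, -3], [0, 0, 1]]):
x' = -3 + -3 = -6
y' = -3 + -3 = -6
Result: (-6, -6)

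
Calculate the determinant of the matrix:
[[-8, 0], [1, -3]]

For a 2×2 matrix [[a, b], [c, d]], det = ad - bc
det = (-8)(-3) - (0)(1) = 24 - 0 = 24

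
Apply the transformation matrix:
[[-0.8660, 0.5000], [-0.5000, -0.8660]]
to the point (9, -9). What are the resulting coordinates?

Matrix multiplication:
[[-0.8660, 0.5000], [-0.5000, -0.8660]] × [9, -9]ᵀ
= [(-0.8660)(9) + (0.5000)(-9), (-0.5000)(9) + (-0.8660)(-9)]ᵀ
= [-12.2940, 3.2940]ᵀ
Result: (-12.2940, 3.2940)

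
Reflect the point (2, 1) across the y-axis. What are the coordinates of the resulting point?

Reflection across y-axis: (2, 1) → (-2, 1)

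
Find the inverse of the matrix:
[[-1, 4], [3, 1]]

For [[a,b],[c,d]], inverse = (1/det)·[[d,-b],[-c,a]]
det = (-1)(1) - (4)(3) = -1 - 12 = -13
Inverse = (1/-13)·[[1, -4], [-3, -1]]
= [[-1/13, 4/13], [3/13, 1/13]]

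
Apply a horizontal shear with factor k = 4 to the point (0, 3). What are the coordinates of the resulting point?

Shear matrix for horizontal shear with factor k = 4:
[[1, 4], [0, 1]]
Result: (0, 3) → (12, 3)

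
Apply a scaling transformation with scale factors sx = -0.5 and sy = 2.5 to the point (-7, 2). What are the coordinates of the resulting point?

Scaling matrix:
[[-0.50, 0], [0, 2.50]]
Result: (-7 × -0.5, 2 × 2.5) = (3.5, 5)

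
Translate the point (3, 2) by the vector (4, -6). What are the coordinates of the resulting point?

Translation by (4, -6) (homogeneous matrix [[1, 0, 4], [0, 1, -6], [0, 0, 1]]):
x' = 3 + 4 = 7
y' = 2 + -6 = -4
Result: (7, -4)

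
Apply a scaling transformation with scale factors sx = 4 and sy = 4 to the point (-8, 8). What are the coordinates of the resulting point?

Scaling matrix:
[[4, 0], [0, 4]]
Result: (-8 × 4, 8 × 4) = (-32, 32)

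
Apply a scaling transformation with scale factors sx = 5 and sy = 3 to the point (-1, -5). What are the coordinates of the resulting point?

Scaling matrix:
[[5, 0], [0, 3]]
Result: (-1 × 5, -5 × 3) = (-5, -15)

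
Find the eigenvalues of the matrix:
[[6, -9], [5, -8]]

Characteristic equation: det(A - λI) = 0
λ² - (trace)λ + (det) = 0
trace = 6 + -8 = -2, det = (6)(-8) - (-9)(5) = -3
λ² - (-2)λ + (-3) = 0
λ = (-2 ± √((-2)² - 4·(-3))) / 2 = (-2 ± √16) / 2
Solving: λ = -3, 1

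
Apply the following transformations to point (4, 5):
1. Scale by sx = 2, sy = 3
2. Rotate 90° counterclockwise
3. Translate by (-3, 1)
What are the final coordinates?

Step 1: Scale → (8, 15)
Step 2: Rotate 90° → (-15, 8)
Step 3: Translate → (-18, 9)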